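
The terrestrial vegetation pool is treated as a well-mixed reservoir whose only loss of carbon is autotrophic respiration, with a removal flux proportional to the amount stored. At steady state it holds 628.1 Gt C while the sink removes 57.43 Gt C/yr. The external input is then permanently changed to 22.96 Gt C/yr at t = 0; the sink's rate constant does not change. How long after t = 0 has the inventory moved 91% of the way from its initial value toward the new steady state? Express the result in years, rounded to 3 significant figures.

26.3 yr

τ = M₀/F₀ = 628.1/57.43 = 10.94 yr.
The remaining gap fraction is e^(−t/τ); 91% covered ⇒ e^(−t/τ) = 0.0900.
t = −τ ln(0.0900) = 10.94 × 2.408 = 26.34 yr.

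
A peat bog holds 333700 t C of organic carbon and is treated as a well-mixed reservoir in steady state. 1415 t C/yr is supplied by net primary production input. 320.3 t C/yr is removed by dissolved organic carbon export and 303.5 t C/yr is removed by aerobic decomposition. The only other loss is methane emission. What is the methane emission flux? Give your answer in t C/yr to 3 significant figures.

791 t C/yr

At steady state ΣF_in = ΣF_out.
ΣF_in = 1415.0 t C/yr.
Methane emission flux = ΣF_in − (320.3 + 303.5) = 1415.0 − 623.8 = 791.2 t C/yr.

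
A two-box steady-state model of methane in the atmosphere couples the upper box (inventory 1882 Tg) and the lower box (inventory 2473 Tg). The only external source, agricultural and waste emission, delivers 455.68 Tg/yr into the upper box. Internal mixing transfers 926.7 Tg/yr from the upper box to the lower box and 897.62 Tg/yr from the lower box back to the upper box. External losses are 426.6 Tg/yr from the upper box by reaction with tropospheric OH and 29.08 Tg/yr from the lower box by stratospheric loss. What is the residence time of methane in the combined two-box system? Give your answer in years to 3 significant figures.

Treat the two boxes together as one reservoir: the mixing fluxes between them are internal recycling, so τ = ΣM / Σ(external losses).
M_total = 1882 + 2473 = 4355.0 Tg.
ΣF_external_out = 426.6 + 29.08 = 455.68 Tg/yr.
τ = M_total / ΣF_ext = 4355.0 / 455.68 = 9.557 yr.

9.56 yr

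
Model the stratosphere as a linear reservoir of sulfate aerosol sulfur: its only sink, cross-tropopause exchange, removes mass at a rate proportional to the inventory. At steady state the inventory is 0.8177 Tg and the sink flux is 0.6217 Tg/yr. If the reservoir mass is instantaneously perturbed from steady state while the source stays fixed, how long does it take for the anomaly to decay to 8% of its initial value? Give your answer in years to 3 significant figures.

3.32 yr

For a linear reservoir the anomaly decays as exp(−t/τ) with τ = M/F = 0.8177/0.6217 = 1.315 yr.
exp(−t/τ) = 0.08 ⇒ t = −τ ln(0.08) = 1.315 × 2.526 = 3.322 yr.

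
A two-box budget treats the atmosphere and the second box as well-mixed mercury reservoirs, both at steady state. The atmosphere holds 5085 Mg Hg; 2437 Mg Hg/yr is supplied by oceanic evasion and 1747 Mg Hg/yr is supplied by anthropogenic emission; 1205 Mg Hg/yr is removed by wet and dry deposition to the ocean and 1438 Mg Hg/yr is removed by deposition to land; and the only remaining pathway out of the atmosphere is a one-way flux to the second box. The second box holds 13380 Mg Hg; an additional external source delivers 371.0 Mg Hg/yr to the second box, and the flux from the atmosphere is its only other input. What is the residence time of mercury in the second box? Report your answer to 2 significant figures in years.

7.0 yr

Balance the atmosphere: ΣF_in = 2437 + 1747 = 4184.0 Mg Hg/yr.
Flux to the second box = ΣF_in − (1205 + 1438) = 1541.0 Mg Hg/yr.
Total input to the second box = 1541.0 + 371.0 = 1912.0 Mg Hg/yr; at steady state this equals its total output.
τ = M / F = 13380 / 1912.0 = 6.998 yr.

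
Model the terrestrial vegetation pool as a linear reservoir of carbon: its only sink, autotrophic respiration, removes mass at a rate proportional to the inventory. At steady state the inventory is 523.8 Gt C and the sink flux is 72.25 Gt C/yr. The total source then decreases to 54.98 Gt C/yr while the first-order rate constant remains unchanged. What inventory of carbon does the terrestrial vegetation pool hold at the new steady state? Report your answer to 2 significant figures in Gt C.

400 Gt C

Rate constant k = F/M = 72.25 / 523.8 = 0.1379 yr⁻¹.
At the new steady state, source = k·M_new ⇒ M_new = 54.98 / 0.1379 = 398.6 Gt C.
(Equivalently M_new = M × F_new/F_old = 523.8 × 54.98/72.25.)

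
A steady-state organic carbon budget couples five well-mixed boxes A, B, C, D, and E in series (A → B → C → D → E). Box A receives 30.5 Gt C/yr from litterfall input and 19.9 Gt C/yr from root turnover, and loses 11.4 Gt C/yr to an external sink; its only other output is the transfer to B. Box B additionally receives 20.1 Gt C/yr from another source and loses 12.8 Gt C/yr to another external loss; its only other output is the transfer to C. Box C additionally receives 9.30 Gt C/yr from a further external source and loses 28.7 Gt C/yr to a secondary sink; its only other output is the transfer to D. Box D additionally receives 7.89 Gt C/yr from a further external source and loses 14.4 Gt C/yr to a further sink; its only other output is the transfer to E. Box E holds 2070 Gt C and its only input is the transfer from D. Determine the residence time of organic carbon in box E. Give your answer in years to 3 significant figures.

102 yr

Box A: F(A→B) = (30.5 + 19.9) − 11.4 = 39.000 Gt C/yr.
Box B: F(B→C) = (39.000 + 20.1) − 12.8 = 46.300 Gt C/yr.
Box C: F(C→D) = (46.300 + 9.30) − 28.7 = 26.900 Gt C/yr.
Box D: F(D→E) = (26.900 + 7.89) − 14.4 = 20.390 Gt C/yr.
Box E throughput = its input = 20.390 Gt C/yr; τ = 2070 / 20.390 = 101.5 yr.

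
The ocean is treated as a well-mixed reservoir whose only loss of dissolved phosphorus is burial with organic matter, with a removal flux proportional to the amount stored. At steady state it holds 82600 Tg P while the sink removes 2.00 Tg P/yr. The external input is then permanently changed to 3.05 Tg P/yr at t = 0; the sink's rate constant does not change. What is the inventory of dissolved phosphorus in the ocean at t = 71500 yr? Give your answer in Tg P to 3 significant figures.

118000 Tg P

The sink rate constant is k = F₀/M₀ = 2.00/82600 = 2.421×10^-5 yr⁻¹.
Solving dM/dt = F₁ − kM with M(0) = M₀ gives M(t) = F₁/k + (M₀ − F₁/k)·e^(−kt).
F₁/k = 3.05/2.421×10^-5 = 125960 Tg P; kt = 2.421×10^-5 × 71500 = 1.731, e^(−kt) = 0.1771.
M(71500) = 125960 + (82600 − 125960) × 0.1771 = 125960 − 7678 = 118290 Tg P.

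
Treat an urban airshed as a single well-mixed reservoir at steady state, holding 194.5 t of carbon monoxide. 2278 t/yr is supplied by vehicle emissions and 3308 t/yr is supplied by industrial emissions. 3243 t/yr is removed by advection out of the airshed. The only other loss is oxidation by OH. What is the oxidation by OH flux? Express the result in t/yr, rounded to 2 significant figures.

At steady state ΣF_in = ΣF_out.
ΣF_in = 2278 + 3308 = 5586.0 t/yr.
Oxidation by OH flux = ΣF_in − (3243) = 5586.0 − 3243 = 2343 t/yr.

2300 t/yr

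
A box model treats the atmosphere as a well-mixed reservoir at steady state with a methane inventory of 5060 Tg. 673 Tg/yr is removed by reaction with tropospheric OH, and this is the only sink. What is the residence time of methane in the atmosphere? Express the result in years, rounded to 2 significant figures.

7.5 yr

τ = M / F = 5060 / 673 = 7.519 yr.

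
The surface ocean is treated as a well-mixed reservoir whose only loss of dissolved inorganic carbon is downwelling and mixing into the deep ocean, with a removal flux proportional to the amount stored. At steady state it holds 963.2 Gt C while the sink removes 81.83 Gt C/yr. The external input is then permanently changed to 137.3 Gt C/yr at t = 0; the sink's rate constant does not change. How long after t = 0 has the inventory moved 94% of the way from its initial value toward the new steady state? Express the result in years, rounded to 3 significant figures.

τ = M₀/F₀ = 963.2/81.83 = 11.77 yr.
The remaining gap fraction is e^(−t/τ); 94% covered ⇒ e^(−t/τ) = 0.0600.
t = −τ ln(0.0600) = 11.77 × 2.813 = 33.12 yr.

33.1 yr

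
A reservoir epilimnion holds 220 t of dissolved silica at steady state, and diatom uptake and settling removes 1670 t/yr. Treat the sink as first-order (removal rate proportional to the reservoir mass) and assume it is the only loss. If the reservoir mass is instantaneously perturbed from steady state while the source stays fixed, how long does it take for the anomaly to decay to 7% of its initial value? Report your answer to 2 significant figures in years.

For a linear reservoir the anomaly decays as exp(−t/τ) with τ = M/F = 220/1670 = 0.1317 yr.
exp(−t/τ) = 0.07 ⇒ t = −τ ln(0.07) = 0.1317 × 2.659 = 0.3503 yr.

0.35 yr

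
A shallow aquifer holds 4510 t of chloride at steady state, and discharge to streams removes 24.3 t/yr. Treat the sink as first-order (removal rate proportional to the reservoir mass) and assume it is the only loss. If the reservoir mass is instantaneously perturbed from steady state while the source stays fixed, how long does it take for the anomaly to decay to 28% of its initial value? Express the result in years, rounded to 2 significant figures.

240 yr

For a linear reservoir the anomaly decays as exp(−t/τ) with τ = M/F = 4510/24.3 = 185.6 yr.
exp(−t/τ) = 0.28 ⇒ t = −τ ln(0.28) = 185.6 × 1.273 = 236.3 yr.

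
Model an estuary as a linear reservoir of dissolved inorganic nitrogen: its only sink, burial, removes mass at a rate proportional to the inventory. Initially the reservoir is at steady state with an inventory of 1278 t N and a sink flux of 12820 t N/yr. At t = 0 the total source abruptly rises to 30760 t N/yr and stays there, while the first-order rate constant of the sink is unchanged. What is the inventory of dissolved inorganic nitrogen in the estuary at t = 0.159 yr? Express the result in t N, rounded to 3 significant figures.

The sink rate constant is k = F₀/M₀ = 12820/1278 = 10.03 yr⁻¹.
Solving dM/dt = F₁ − kM with M(0) = M₀ gives M(t) = F₁/k + (M₀ − F₁/k)·e^(−kt).
F₁/k = 30760/10.03 = 3066.4 t N; kt = 10.03 × 0.159 = 1.595, e^(−kt) = 0.2029.
M(0.159) = 3066.4 + (1278 − 3066.4) × 0.2029 = 3066.4 − 362.9 = 2703.5 t N.

2700 t N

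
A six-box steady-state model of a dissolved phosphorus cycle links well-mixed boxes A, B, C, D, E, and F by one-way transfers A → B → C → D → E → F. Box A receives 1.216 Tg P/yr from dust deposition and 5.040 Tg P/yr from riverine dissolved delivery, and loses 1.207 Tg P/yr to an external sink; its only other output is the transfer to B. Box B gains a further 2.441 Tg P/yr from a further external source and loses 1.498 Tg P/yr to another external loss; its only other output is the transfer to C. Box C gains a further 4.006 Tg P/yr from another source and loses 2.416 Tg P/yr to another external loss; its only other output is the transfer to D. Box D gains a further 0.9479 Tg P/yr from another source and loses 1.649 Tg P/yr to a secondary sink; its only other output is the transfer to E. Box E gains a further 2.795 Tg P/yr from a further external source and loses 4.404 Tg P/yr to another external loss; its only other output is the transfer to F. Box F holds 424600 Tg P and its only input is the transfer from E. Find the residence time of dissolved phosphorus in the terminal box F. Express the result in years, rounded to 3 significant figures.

Box A: F(A→B) = (1.216 + 5.040) − 1.207 = 5.0490 Tg P/yr.
Box B: F(B→C) = (5.0490 + 2.441) − 1.498 = 5.9920 Tg P/yr.
Box C: F(C→D) = (5.9920 + 4.006) − 2.416 = 7.5820 Tg P/yr.
Box D: F(D→E) = (7.5820 + 0.9479) − 1.649 = 6.8809 Tg P/yr.
Box E: F(E→F) = (6.8809 + 2.795) − 4.404 = 5.2719 Tg P/yr.
Box F throughput = its input = 5.2719 Tg P/yr; τ = 424600 / 5.2719 = 80540 yr.

80500 yr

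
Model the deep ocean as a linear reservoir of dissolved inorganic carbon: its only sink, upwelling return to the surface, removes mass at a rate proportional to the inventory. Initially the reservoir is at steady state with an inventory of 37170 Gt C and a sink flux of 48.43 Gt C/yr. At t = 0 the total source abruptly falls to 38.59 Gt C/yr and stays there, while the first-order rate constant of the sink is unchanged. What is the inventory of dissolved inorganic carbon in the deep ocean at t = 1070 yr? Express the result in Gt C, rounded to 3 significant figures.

The sink rate constant is k = F₀/M₀ = 48.43/37170 = 0.001303 yr⁻¹.
Solving dM/dt = F₁ − kM with M(0) = M₀ gives M(t) = F₁/k + (M₀ − F₁/k)·e^(−kt).
F₁/k = 38.59/0.001303 = 29618 Gt C; kt = 0.001303 × 1070 = 1.394, e^(−kt) = 0.2480.
M(1070) = 29618 + (37170 − 29618) × 0.2480 = 29618 + 1873 = 31491 Gt C.

31500 Gt C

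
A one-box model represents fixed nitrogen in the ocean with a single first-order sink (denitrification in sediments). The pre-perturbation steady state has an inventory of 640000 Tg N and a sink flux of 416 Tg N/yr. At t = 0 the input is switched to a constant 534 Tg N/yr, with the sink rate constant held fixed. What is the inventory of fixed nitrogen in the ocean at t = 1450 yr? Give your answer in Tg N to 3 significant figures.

751000 Tg N

Residence time τ = M₀/F₀ = 1538 yr. The eventual steady state is M_∞ = M₀·(F₁/F₀) = 640000 × 534/416 = 821540 Tg N.
The anomaly ΔM(t) = M(t) − M_∞ decays as ΔM₀·e^(−t/τ) with ΔM₀ = 640000 − 821540 = −181500 Tg N.
At t = 1450 yr, e^(−t/τ) = e^(−0.9425) = 0.3897, so ΔM = −70740 Tg N and M = 821540 − 70740 = 750800 Tg N.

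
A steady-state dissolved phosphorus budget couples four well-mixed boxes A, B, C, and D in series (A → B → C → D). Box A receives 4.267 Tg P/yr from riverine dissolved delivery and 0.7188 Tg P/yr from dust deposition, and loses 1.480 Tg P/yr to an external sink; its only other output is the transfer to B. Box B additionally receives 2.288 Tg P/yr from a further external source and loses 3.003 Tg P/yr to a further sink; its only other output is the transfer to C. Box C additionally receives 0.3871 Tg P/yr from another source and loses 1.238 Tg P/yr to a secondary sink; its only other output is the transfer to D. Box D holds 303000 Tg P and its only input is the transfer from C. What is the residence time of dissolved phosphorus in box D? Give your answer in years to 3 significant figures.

Box A: F(A→B) = (4.267 + 0.7188) − 1.480 = 3.5058 Tg P/yr.
Box B: F(B→C) = (3.5058 + 2.288) − 3.003 = 2.7908 Tg P/yr.
Box C: F(C→D) = (2.7908 + 0.3871) − 1.238 = 1.9399 Tg P/yr.
Box D throughput = its input = 1.9399 Tg P/yr; τ = 303000 / 1.9399 = 156200 yr.

156000 yr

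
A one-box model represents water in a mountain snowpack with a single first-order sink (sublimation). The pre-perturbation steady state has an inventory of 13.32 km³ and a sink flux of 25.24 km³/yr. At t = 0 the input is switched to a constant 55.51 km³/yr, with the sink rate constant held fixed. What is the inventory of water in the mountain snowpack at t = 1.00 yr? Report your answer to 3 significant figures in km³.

The sink rate constant is k = F₀/M₀ = 25.24/13.32 = 1.895 yr⁻¹.
Solving dM/dt = F₁ − kM with M(0) = M₀ gives M(t) = F₁/k + (M₀ − F₁/k)·e^(−kt).
F₁/k = 55.51/1.895 = 29.295 km³; kt = 1.895 × 1.00 = 1.895, e^(−kt) = 0.1503.
M(1.00) = 29.295 + (13.32 − 29.295) × 0.1503 = 29.295 − 2.402 = 26.893 km³.

26.9 km³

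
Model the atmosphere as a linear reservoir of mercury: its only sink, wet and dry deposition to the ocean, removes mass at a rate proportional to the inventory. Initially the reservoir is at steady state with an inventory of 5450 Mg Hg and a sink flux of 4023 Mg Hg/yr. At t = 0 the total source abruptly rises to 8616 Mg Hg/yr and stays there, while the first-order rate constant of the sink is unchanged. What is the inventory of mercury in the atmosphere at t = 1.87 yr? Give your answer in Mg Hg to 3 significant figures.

Residence time τ = M₀/F₀ = 1.355 yr. The eventual steady state is M_∞ = M₀·(F₁/F₀) = 5450 × 8616/4023 = 11672 Mg Hg.
The anomaly ΔM(t) = M(t) − M_∞ decays as ΔM₀·e^(−t/τ) with ΔM₀ = 5450 − 11672 = −6222 Mg Hg.
At t = 1.87 yr, e^(−t/τ) = e^(−1.380) = 0.2515, so ΔM = −1565 Mg Hg and M = 11672 − 1565 = 10107 Mg Hg.

10100 Mg Hg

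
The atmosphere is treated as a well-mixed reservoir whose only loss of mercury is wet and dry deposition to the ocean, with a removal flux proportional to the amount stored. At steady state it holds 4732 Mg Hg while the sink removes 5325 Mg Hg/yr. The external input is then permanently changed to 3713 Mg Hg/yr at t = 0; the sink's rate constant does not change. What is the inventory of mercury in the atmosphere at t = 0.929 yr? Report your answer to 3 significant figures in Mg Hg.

3800 Mg Hg

Residence time τ = M₀/F₀ = 0.8886 yr. The eventual steady state is M_∞ = M₀·(F₁/F₀) = 4732 × 3713/5325 = 3299.5 Mg Hg.
The anomaly ΔM(t) = M(t) − M_∞ decays as ΔM₀·e^(−t/τ) with ΔM₀ = 4732 − 3299.5 = 1432 Mg Hg.
At t = 0.929 yr, e^(−t/τ) = e^(−1.045) = 0.3515, so ΔM = 503.6 Mg Hg and M = 3299.5 + 503.6 = 3803.1 Mg Hg.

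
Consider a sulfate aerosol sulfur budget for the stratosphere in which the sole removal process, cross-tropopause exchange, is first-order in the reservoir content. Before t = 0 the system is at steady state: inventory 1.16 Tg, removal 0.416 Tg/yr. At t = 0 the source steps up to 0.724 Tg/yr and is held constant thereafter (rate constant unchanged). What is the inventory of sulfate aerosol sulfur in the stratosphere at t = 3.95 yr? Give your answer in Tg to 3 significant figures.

1.81 Tg

τ = M₀/F₀ = 1.16/0.416 = 2.788 yr; rate constant k = 1/τ.
New steady state M_∞ = F₁/k = F₁·τ = 0.724 × 2.788 = 2.0188 Tg.
M(t) = M_∞ + (M₀ − M_∞)·e^(−t/τ); t/τ = 3.95/2.788 = 1.417, so e^(−t/τ) = 0.2425.
M(t) = 2.0188 − 0.8588 × 0.2425 = 1.8105 Tg.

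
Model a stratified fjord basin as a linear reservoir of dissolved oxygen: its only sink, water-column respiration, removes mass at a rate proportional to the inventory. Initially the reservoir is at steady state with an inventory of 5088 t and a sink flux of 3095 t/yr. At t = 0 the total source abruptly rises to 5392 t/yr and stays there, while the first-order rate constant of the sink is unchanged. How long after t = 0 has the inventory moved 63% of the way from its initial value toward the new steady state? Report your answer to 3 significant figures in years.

1.63 yr

τ = M₀/F₀ = 5088/3095 = 1.644 yr.
The remaining gap fraction is e^(−t/τ); 63% covered ⇒ e^(−t/τ) = 0.370.
t = −τ ln(0.370) = 1.644 × 0.9943 = 1.634 yr.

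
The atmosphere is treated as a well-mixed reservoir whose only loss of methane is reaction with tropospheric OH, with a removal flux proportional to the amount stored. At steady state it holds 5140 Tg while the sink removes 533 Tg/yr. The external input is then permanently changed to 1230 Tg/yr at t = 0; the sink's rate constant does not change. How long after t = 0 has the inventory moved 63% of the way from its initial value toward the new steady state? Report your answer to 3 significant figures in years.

9.59 yr

τ = M₀/F₀ = 5140/533 = 9.644 yr.
The remaining gap fraction is e^(−t/τ); 63% covered ⇒ e^(−t/τ) = 0.370.
t = −τ ln(0.370) = 9.644 × 0.9943 = 9.588 yr.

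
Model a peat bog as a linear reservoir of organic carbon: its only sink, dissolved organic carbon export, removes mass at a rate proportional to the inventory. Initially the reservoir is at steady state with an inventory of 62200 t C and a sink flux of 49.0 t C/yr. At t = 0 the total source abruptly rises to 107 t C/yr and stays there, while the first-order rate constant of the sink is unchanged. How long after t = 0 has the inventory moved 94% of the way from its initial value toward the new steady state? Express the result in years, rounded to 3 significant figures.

3570 yr

τ = M₀/F₀ = 62200/49.0 = 1269 yr.
The remaining gap fraction is e^(−t/τ); 94% covered ⇒ e^(−t/τ) = 0.0600.
t = −τ ln(0.0600) = 1269 × 2.813 = 3571 yr.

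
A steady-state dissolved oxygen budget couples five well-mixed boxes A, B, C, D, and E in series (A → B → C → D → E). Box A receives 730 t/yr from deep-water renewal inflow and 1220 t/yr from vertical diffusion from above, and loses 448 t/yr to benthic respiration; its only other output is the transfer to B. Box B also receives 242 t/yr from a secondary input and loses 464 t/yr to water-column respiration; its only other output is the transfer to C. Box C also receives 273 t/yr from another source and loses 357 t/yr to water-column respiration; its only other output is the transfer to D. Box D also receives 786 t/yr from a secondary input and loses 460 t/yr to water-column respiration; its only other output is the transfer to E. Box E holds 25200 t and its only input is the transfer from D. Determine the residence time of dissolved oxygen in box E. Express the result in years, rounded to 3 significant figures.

16.6 yr

Box A: F(A→B) = (730 + 1220) − 448 = 1502.0 t/yr.
Box B: F(B→C) = (1502.0 + 242) − 464 = 1280.0 t/yr.
Box C: F(C→D) = (1280.0 + 273) − 357 = 1196.0 t/yr.
Box D: F(D→E) = (1196.0 + 786) − 460 = 1522.0 t/yr.
Box E throughput = its input = 1522.0 t/yr; τ = 25200 / 1522.0 = 16.56 yr.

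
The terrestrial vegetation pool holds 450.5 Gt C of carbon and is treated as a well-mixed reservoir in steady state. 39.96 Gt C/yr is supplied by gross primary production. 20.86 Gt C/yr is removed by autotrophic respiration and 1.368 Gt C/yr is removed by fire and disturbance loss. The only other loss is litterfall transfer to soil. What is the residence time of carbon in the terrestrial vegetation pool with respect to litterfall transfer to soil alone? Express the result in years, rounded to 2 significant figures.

25 yr

At steady state ΣF_in = ΣF_out.
ΣF_in = 39.960 Gt C/yr.
Litterfall transfer to soil flux = ΣF_in − (20.86 + 1.368) = 39.960 − 22.23 = 17.73 Gt C/yr.
τ = M / F = 450.5 / 17.73 = 25.41 yr.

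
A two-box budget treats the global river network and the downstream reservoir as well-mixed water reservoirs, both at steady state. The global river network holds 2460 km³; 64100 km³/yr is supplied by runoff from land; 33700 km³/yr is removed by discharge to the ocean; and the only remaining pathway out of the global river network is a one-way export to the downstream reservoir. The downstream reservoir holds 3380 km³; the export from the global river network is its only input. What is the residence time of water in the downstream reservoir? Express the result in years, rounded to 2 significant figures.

Balance the global river network: ΣF_in = 64100 km³/yr.
Export to the downstream reservoir = ΣF_in − (33700) = 30400 km³/yr.
At steady state the output of the downstream reservoir equals its input, 30400 km³/yr.
τ = M / F = 3380 / 30400 = 0.1112 yr.

0.11 yr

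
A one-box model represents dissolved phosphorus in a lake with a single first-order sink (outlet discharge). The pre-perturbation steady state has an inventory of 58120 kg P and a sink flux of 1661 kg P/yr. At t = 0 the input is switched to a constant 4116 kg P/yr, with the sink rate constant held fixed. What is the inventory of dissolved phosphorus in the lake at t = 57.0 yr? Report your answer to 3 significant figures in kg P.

The sink rate constant is k = F₀/M₀ = 1661/58120 = 0.02858 yr⁻¹.
Solving dM/dt = F₁ − kM with M(0) = M₀ gives M(t) = F₁/k + (M₀ − F₁/k)·e^(−kt).
F₁/k = 4116/0.02858 = 144020 kg P; kt = 0.02858 × 57.0 = 1.629, e^(−kt) = 0.1961.
M(57.0) = 144020 + (58120 − 144020) × 0.1961 = 144020 − 16850 = 127170 kg P.

127000 kg P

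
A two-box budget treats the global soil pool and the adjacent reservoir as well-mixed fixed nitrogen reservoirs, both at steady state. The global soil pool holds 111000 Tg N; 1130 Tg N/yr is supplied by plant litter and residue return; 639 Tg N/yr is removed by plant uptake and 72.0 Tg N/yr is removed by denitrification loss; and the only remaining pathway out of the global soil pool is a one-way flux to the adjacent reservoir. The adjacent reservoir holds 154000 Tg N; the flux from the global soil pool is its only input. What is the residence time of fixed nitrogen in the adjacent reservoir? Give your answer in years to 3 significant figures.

368 yr

Balance the global soil pool: ΣF_in = 1130.0 Tg N/yr.
Flux to the adjacent reservoir = ΣF_in − (639 + 72.0) = 419.00 Tg N/yr.
At steady state the output of the adjacent reservoir equals its input, 419.00 Tg N/yr.
τ = M / F = 154000 / 419.00 = 367.5 yr.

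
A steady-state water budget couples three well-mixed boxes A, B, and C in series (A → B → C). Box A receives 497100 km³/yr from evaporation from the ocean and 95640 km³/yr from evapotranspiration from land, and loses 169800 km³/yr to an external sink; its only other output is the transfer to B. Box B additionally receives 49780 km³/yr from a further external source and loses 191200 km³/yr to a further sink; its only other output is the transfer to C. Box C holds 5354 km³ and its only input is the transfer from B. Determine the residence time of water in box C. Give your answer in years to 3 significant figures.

0.0190 yr

Box A: F(A→B) = (497100 + 95640) − 169800 = 422940 km³/yr.
Box B: F(B→C) = (422940 + 49780) − 191200 = 281520 km³/yr.
Box C throughput = its input = 281520 km³/yr; τ = 5354 / 281520 = 0.01902 yr.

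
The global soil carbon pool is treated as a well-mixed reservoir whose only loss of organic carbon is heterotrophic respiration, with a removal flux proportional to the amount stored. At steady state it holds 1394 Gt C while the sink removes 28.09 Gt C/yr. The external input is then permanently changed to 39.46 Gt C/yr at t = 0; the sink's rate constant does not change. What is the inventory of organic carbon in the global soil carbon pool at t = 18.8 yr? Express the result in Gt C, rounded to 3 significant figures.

The sink rate constant is k = F₀/M₀ = 28.09/1394 = 0.02015 yr⁻¹.
Solving dM/dt = F₁ − kM with M(0) = M₀ gives M(t) = F₁/k + (M₀ − F₁/k)·e^(−kt).
F₁/k = 39.46/0.02015 = 1958.2 Gt C; kt = 0.02015 × 18.8 = 0.3788, e^(−kt) = 0.6847.
M(18.8) = 1958.2 + (1394 − 1958.2) × 0.6847 = 1958.2 − 386.3 = 1571.9 Gt C.

1570 Gt C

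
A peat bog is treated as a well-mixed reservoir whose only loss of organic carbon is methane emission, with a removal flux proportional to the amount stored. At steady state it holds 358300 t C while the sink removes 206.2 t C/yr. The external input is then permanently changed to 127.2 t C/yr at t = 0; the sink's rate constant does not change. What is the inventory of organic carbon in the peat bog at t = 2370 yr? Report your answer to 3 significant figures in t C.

τ = M₀/F₀ = 358300/206.2 = 1738 yr; rate constant k = 1/τ.
New steady state M_∞ = F₁/k = F₁·τ = 127.2 × 1738 = 221030 t C.
M(t) = M_∞ + (M₀ − M_∞)·e^(−t/τ); t/τ = 2370/1738 = 1.364, so e^(−t/τ) = 0.2557.
M(t) = 221030 + 137300 × 0.2557 = 256120 t C.

256000 t C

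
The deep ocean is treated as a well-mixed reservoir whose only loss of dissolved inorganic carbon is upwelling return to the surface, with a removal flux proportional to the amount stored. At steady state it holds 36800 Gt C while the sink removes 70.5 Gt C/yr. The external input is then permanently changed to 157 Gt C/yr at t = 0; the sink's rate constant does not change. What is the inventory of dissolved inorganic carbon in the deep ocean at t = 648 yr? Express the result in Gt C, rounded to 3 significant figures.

τ = M₀/F₀ = 36800/70.5 = 522.0 yr; rate constant k = 1/τ.
New steady state M_∞ = F₁/k = F₁·τ = 157 × 522.0 = 81952 Gt C.
M(t) = M_∞ + (M₀ − M_∞)·e^(−t/τ); t/τ = 648/522.0 = 1.241, so e^(−t/τ) = 0.2890.
M(t) = 81952 − 45150 × 0.2890 = 68904 Gt C.

68900 Gt C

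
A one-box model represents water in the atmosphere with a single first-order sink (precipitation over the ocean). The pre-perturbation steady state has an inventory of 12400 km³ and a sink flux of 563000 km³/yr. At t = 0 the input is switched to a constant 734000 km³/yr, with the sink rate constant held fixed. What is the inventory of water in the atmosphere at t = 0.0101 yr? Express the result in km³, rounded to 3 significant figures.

τ = M₀/F₀ = 12400/563000 = 0.02202 yr; rate constant k = 1/τ.
New steady state M_∞ = F₁/k = F₁·τ = 734000 × 0.02202 = 16166 km³.
M(t) = M_∞ + (M₀ − M_∞)·e^(−t/τ); t/τ = 0.0101/0.02202 = 0.4586, so e^(−t/τ) = 0.6322.
M(t) = 16166 − 3766 × 0.6322 = 13785 km³.

13800 km³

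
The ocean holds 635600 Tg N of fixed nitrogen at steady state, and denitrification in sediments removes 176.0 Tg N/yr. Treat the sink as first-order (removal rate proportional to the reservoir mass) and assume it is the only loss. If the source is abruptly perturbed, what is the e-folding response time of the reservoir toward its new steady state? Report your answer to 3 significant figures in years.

3610 yr

For a linear reservoir the response time equals the residence time τ = M/F.
τ = 635600 / 176.0 = 3611 yr.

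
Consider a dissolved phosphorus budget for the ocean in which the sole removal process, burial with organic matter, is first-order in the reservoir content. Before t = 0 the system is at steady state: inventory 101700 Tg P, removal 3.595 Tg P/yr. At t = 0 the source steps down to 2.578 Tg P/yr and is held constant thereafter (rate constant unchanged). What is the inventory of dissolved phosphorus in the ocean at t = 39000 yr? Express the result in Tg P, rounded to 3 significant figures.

The sink rate constant is k = F₀/M₀ = 3.595/101700 = 3.535×10^-5 yr⁻¹.
Solving dM/dt = F₁ − kM with M(0) = M₀ gives M(t) = F₁/k + (M₀ − F₁/k)·e^(−kt).
F₁/k = 2.578/3.535×10^-5 = 72930 Tg P; kt = 3.535×10^-5 × 39000 = 1.379, e^(−kt) = 0.2519.
M(39000) = 72930 + (101700 − 72930) × 0.2519 = 72930 + 7248 = 80178 Tg P.

80200 Tg P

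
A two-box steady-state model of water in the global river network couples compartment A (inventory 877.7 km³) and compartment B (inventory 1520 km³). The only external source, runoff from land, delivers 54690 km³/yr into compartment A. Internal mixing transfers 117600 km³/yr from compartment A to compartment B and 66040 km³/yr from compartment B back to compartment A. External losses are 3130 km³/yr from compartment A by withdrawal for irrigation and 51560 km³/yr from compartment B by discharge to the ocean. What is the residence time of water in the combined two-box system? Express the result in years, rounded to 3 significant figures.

Treat the two boxes together as one reservoir: the mixing fluxes between them are internal recycling, so τ = ΣM / Σ(external losses).
M_total = 877.7 + 1520 = 2397.7 km³.
ΣF_external_out = 3130 + 51560 = 54690 km³/yr.
τ = M_total / ΣF_ext = 2397.7 / 54690 = 0.04384 yr.

0.0438 yr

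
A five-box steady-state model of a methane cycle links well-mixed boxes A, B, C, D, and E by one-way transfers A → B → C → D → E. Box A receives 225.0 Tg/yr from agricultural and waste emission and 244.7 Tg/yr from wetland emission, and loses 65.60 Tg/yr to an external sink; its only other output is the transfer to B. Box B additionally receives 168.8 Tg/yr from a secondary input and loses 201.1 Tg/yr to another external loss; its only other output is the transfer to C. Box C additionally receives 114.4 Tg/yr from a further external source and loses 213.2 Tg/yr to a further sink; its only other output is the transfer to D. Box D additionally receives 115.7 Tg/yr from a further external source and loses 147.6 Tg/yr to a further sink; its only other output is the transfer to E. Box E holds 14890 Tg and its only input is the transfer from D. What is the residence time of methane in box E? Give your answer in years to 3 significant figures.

Box A: F(A→B) = (225.0 + 244.7) − 65.60 = 404.10 Tg/yr.
Box B: F(B→C) = (404.10 + 168.8) − 201.1 = 371.80 Tg/yr.
Box C: F(C→D) = (371.80 + 114.4) − 213.2 = 273.00 Tg/yr.
Box D: F(D→E) = (273.00 + 115.7) − 147.6 = 241.10 Tg/yr.
Box E throughput = its input = 241.10 Tg/yr; τ = 14890 / 241.10 = 61.76 yr.

61.8 yr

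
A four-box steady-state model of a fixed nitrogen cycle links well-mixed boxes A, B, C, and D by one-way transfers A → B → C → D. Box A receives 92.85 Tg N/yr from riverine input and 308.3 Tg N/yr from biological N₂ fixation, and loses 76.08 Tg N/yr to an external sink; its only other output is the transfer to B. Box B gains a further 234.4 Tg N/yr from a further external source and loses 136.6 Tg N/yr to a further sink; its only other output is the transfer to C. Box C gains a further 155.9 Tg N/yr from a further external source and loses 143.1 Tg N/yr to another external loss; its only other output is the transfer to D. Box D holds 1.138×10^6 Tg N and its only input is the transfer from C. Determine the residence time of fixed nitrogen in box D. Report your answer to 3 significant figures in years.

2610 yr

Box A: F(A→B) = (92.85 + 308.3) − 76.08 = 325.07 Tg N/yr.
Box B: F(B→C) = (325.07 + 234.4) − 136.6 = 422.87 Tg N/yr.
Box C: F(C→D) = (422.87 + 155.9) − 143.1 = 435.67 Tg N/yr.
Box D throughput = its input = 435.67 Tg N/yr; τ = 1.138×10^6 / 435.67 = 2612 yr.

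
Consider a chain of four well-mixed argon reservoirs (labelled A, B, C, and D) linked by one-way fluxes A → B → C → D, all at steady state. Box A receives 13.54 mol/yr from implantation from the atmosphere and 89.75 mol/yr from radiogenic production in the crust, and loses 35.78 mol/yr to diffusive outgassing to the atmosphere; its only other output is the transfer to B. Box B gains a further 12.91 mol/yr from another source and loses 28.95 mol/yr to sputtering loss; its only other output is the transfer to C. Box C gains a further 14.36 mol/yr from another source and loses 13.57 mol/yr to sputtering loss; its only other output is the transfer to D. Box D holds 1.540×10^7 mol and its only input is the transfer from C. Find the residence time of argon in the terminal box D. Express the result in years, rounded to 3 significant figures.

Box A: F(A→B) = (13.54 + 89.75) − 35.78 = 67.510 mol/yr.
Box B: F(B→C) = (67.510 + 12.91) − 28.95 = 51.470 mol/yr.
Box C: F(C→D) = (51.470 + 14.36) − 13.57 = 52.260 mol/yr.
Box D throughput = its input = 52.260 mol/yr; τ = 1.540×10^7 / 52.260 = 294700 yr.

295000 yr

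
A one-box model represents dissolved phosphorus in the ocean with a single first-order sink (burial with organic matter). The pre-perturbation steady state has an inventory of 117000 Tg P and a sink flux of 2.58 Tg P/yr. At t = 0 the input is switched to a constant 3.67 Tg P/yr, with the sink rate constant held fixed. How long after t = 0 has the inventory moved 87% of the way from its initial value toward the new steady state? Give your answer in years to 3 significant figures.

τ = M₀/F₀ = 117000/2.58 = 45350 yr.
The remaining gap fraction is e^(−t/τ); 87% covered ⇒ e^(−t/τ) = 0.130.
t = −τ ln(0.130) = 45350 × 2.040 = 92520 yr.

92500 yr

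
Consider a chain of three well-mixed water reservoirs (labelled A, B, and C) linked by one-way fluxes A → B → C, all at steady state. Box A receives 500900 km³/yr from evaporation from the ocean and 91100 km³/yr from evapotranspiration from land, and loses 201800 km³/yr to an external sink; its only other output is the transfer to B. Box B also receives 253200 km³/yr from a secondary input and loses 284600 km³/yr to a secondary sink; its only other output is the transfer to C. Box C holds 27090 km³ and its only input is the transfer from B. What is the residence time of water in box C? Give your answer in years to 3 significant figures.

0.0755 yr

Box A: F(A→B) = (500900 + 91100) − 201800 = 390200 km³/yr.
Box B: F(B→C) = (390200 + 253200) − 284600 = 358800 km³/yr.
Box C throughput = its input = 358800 km³/yr; τ = 27090 / 358800 = 0.07550 yr.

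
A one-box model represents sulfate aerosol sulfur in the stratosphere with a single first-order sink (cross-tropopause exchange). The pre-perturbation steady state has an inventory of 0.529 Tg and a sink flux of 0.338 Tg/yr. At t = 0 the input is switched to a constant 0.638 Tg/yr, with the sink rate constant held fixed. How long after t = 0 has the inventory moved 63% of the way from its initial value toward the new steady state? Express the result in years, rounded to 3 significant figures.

1.56 yr

τ = M₀/F₀ = 0.529/0.338 = 1.565 yr.
The remaining gap fraction is e^(−t/τ); 63% covered ⇒ e^(−t/τ) = 0.370.
t = −τ ln(0.370) = 1.565 × 0.9943 = 1.556 yr.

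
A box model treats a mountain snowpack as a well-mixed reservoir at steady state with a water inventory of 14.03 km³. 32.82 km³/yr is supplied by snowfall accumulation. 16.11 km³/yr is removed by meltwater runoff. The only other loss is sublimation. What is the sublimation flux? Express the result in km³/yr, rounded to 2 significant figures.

At steady state ΣF_in = ΣF_out.
ΣF_in = 32.820 km³/yr.
Sublimation flux = ΣF_in − (16.11) = 32.820 − 16.11 = 16.71 km³/yr.

17 km³/yr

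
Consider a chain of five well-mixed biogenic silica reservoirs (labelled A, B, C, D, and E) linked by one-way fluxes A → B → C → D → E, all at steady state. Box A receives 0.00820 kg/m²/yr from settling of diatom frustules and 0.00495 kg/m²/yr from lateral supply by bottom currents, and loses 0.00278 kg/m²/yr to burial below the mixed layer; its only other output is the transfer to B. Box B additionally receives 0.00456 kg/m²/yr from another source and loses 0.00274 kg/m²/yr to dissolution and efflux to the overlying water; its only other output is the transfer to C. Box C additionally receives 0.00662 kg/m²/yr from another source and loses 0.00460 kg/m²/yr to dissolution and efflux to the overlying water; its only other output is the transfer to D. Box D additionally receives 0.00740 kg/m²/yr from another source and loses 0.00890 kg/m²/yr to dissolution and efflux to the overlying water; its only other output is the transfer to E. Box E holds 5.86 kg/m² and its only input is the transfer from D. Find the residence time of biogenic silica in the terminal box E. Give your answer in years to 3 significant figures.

461 yr

Box A: F(A→B) = (0.00820 + 0.00495) − 0.00278 = 0.010370 kg/m²/yr.
Box B: F(B→C) = (0.010370 + 0.00456) − 0.00274 = 0.012190 kg/m²/yr.
Box C: F(C→D) = (0.012190 + 0.00662) − 0.00460 = 0.014210 kg/m²/yr.
Box D: F(D→E) = (0.014210 + 0.00740) − 0.00890 = 0.012710 kg/m²/yr.
Box E throughput = its input = 0.012710 kg/m²/yr; τ = 5.86 / 0.012710 = 461.1 yr.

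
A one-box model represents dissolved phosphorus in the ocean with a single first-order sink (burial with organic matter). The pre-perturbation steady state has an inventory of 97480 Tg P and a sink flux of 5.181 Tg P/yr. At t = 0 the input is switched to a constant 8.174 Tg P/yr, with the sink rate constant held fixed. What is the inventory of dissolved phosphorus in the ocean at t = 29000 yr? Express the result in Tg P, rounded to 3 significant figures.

Residence time τ = M₀/F₀ = 18810 yr. The eventual steady state is M_∞ = M₀·(F₁/F₀) = 97480 × 8.174/5.181 = 153790 Tg P.
The anomaly ΔM(t) = M(t) − M_∞ decays as ΔM₀·e^(−t/τ) with ΔM₀ = 97480 − 153790 = −56310 Tg P.
At t = 29000 yr, e^(−t/τ) = e^(−1.541) = 0.2141, so ΔM = −12060 Tg P and M = 153790 − 12060 = 141740 Tg P.

142000 Tg P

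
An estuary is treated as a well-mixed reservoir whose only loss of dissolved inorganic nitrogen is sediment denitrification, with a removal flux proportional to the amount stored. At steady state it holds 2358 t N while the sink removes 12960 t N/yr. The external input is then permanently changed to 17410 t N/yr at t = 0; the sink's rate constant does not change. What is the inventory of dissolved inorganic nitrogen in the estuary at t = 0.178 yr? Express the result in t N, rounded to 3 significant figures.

Residence time τ = M₀/F₀ = 0.1819 yr. The eventual steady state is M_∞ = M₀·(F₁/F₀) = 2358 × 17410/12960 = 3167.7 t N.
The anomaly ΔM(t) = M(t) − M_∞ decays as ΔM₀·e^(−t/τ) with ΔM₀ = 2358 − 3167.7 = −809.7 t N.
At t = 0.178 yr, e^(−t/τ) = e^(−0.9783) = 0.3759, so ΔM = −304.4 t N and M = 3167.7 − 304.4 = 2863.3 t N.

2860 t N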